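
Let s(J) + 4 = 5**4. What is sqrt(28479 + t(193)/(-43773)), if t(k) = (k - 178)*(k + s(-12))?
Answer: sqrt(6063042280229)/14591 ≈ 168.76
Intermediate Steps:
s(J) = 621 (s(J) = -4 + 5**4 = -4 + 625 = 621)
t(k) = (-178 + k)*(621 + k) (t(k) = (k - 178)*(k + 621) = (-178 + k)*(621 + k))
sqrt(28479 + t(193)/(-43773)) = sqrt(28479 + (-110538 + 193**2 + 443*193)/(-43773)) = sqrt(28479 + (-110538 + 37249 + 85499)*(-1/43773)) = sqrt(28479 + 12210*(-1/43773)) = sqrt(28479 - 4070/14591) = sqrt(415533019/14591) = sqrt(6063042280229)/14591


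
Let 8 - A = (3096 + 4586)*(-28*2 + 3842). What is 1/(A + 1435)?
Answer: -1/29082609 ≈ -3.4385e-8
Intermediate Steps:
A = -29084044 (A = 8 - (3096 + 4586)*(-28*2 + 3842) = 8 - 7682*(-56 + 3842) = 8 - 7682*3786 = 8 - 1*29084052 = 8 - 29084052 = -29084044)
1/(A + 1435) = 1/(-29084044 + 1435) = 1/(-29082609) = -1/29082609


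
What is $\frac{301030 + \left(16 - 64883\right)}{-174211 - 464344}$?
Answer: $- \frac{236163}{638555} \approx -0.36984$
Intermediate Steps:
$\frac{301030 + \left(16 - 64883\right)}{-174211 - 464344} = \frac{301030 + \left(16 - 64883\right)}{-638555} = \left(301030 - 64867\right) \left(- \frac{1}{638555}\right) = 236163 \left(- \frac{1}{638555}\right) = - \frac{236163}{638555}$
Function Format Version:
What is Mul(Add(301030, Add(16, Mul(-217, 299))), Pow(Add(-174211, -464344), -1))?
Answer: Rational(-236163, 638555) ≈ -0.36984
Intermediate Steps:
Mul(Add(301030, Add(16, Mul(-217, 299))), Pow(Add(-174211, -464344), -1)) = Mul(Add(301030, Add(16, -64883)), Pow(-638555, -1)) = Mul(Add(301030, -64867), Rational(-1, 638555)) = Mul(236163, Rational(-1, 638555)) = Rational(-236163, 638555)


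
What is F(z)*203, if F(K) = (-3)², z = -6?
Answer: 1827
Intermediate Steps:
F(K) = 9
F(z)*203 = 9*203 = 1827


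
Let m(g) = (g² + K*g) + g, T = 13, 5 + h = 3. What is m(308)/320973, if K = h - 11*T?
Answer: 50512/320973 ≈ 0.15737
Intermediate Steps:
h = -2 (h = -5 + 3 = -2)
K = -145 (K = -2 - 11*13 = -2 - 143 = -145)
m(g) = g² - 144*g (m(g) = (g² - 145*g) + g = g² - 144*g)
m(308)/320973 = (308*(-144 + 308))/320973 = (308*164)*(1/320973) = 50512*(1/320973) = 50512/320973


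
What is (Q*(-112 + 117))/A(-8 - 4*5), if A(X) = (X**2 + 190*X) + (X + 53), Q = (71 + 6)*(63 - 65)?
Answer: 770/4511 ≈ 0.17069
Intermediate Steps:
Q = -154 (Q = 77*(-2) = -154)
A(X) = 53 + X**2 + 191*X (A(X) = (X**2 + 190*X) + (53 + X) = 53 + X**2 + 191*X)
(Q*(-112 + 117))/A(-8 - 4*5) = (-154*(-112 + 117))/(53 + (-8 - 4*5)**2 + 191*(-8 - 4*5)) = (-154*5)/(53 + (-8 - 20)**2 + 191*(-8 - 20)) = -770/(53 + (-28)**2 + 191*(-28)) = -770/(53 + 784 - 5348) = -770/(-4511) = -770*(-1/4511) = 770/4511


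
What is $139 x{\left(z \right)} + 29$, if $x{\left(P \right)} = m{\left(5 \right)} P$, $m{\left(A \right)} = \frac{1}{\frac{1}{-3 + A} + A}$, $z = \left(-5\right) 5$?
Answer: $- \frac{6631}{11} \approx -602.82$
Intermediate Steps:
$z = -25$
$m{\left(A \right)} = \frac{1}{A + \frac{1}{-3 + A}}$
$x{\left(P \right)} = \frac{2 P}{11}$ ($x{\left(P \right)} = \frac{-3 + 5}{1 + 5^{2} - 15} P = \frac{1}{1 + 25 - 15} \cdot 2 P = \frac{1}{11} \cdot 2 P = \frac{2 P}{11}$)
$139 x{\left(z \right)} + 29 = 139 \cdot \frac{2}{11} \left(-25\right) + 29 = 139 \left(- \frac{50}{11}\right) + 29 = - \frac{6950}{11} + 29 = - \frac{6631}{11}$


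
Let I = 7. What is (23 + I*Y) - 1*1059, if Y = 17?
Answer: -917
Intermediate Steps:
(23 + I*Y) - 1*1059 = (23 + 7*17) - 1*1059 = (23 + 119) - 1059 = 142 - 1059 = -917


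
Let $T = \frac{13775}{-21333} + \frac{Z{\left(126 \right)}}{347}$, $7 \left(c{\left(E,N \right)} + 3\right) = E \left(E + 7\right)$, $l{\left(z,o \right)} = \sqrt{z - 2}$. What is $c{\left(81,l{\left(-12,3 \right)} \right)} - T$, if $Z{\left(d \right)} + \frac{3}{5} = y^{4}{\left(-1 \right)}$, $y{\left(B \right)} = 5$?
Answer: $\frac{262750735778}{259089285} \approx 1014.1$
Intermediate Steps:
$Z{\left(d \right)} = \frac{3122}{5}$ ($Z{\left(d \right)} = - \frac{3}{5} + 5^{4} = - \frac{3}{5} + 625 = \frac{3122}{5}$)
$l{\left(z,o \right)} = \sqrt{-2 + z}$
$c{\left(E,N \right)} = -3 + \frac{E \left(7 + E\right)}{7}$ ($c{\left(E,N \right)} = -3 + \frac{E \left(E + 7\right)}{7} = -3 + \frac{E \left(7 + E\right)}{7}$)
$T = \frac{42702001}{37012755}$ ($T = \frac{13775}{-21333} + \frac{3122}{5 \cdot 347} = 13775 \left(- \frac{1}{21333}\right) + \frac{3122}{5} \cdot \frac{1}{347} = - \frac{13775}{21333} + \frac{3122}{1735} = \frac{42702001}{37012755} \approx 1.1537$)
$c{\left(81,l{\left(-12,3 \right)} \right)} - T = \left(-3 + 81 + \frac{81^{2}}{7}\right) - \frac{42702001}{37012755} = \left(-3 + 81 + \frac{1}{7} \cdot 6561\right) - \frac{42702001}{37012755} = \left(-3 + 81 + \frac{6561}{7}\right) - \frac{42702001}{37012755} = \frac{7107}{7} - \frac{42702001}{37012755} = \frac{262750735778}{259089285}$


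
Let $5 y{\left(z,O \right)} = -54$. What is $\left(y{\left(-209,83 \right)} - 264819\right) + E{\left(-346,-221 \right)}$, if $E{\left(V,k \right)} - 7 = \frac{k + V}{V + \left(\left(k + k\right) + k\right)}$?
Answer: $- \frac{1336028191}{5045} \approx -2.6482 \cdot 10^{5}$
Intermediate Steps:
$y{\left(z,O \right)} = - \frac{54}{5}$ ($y{\left(z,O \right)} = \frac{1}{5} \left(-54\right) = - \frac{54}{5}$)
$E{\left(V,k \right)} = 7 + \frac{V + k}{V + 3 k}$ ($E{\left(V,k \right)} = 7 + \frac{k + V}{V + \left(\left(k + k\right) + k\right)} = 7 + \frac{V + k}{V + \left(2 k + k\right)} = 7 + \frac{V + k}{V + 3 k}$)
$\left(y{\left(-209,83 \right)} - 264819\right) + E{\left(-346,-221 \right)} = \left(- \frac{54}{5} - 264819\right) + \frac{2 \left(4 \left(-346\right) + 11 \left(-221\right)\right)}{-346 + 3 \left(-221\right)} = - \frac{1324149}{5} + \frac{2 \left(-1384 - 2431\right)}{-346 - 663} = - \frac{1324149}{5} + 2 \frac{1}{-1009} \left(-3815\right) = - \frac{1324149}{5} + 2 \left(- \frac{1}{1009}\right) \left(-3815\right) = - \frac{1324149}{5} + \frac{7630}{1009} = - \frac{1336028191}{5045}$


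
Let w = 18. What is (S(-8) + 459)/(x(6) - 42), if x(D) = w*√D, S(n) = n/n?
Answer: 322/3 + 46*√6 ≈ 220.01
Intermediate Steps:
S(n) = 1
x(D) = 18*√D
(S(-8) + 459)/(x(6) - 42) = (1 + 459)/(18*√6 - 42) = 460/(-42 + 18*√6)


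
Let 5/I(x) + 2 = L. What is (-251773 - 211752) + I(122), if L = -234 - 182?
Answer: -193753455/418 ≈ -4.6353e+5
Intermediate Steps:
L = -416
I(x) = -5/418 (I(x) = 5/(-2 - 416) = 5/(-418) = 5*(-1/418) = -5/418)
(-251773 - 211752) + I(122) = (-251773 - 211752) - 5/418 = -463525 - 5/418 = -193753455/418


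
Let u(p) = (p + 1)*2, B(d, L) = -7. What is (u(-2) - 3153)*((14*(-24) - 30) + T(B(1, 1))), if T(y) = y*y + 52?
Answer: 836075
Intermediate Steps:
u(p) = 2 + 2*p (u(p) = (1 + p)*2 = 2 + 2*p)
T(y) = 52 + y**2 (T(y) = y**2 + 52 = 52 + y**2)
(u(-2) - 3153)*((14*(-24) - 30) + T(B(1, 1))) = ((2 + 2*(-2)) - 3153)*((14*(-24) - 30) + (52 + (-7)**2)) = ((2 - 4) - 3153)*((-336 - 30) + (52 + 49)) = (-2 - 3153)*(-366 + 101) = -3155*(-265) = 836075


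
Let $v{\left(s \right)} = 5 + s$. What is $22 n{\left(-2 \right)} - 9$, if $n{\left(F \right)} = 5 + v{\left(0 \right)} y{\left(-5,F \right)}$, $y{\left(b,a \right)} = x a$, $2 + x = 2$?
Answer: $101$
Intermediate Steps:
$x = 0$ ($x = -2 + 2 = 0$)
$y{\left(b,a \right)} = 0$ ($y{\left(b,a \right)} = 0 a = 0$)
$n{\left(F \right)} = 5$ ($n{\left(F \right)} = 5 + \left(5 + 0\right) 0 = 5 + 5 \cdot 0 = 5 + 0 = 5$)
$22 n{\left(-2 \right)} - 9 = 22 \cdot 5 - 9 = 110 - 9 = 101$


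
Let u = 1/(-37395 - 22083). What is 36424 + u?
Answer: 2166426671/59478 ≈ 36424.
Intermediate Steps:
u = -1/59478 (u = 1/(-59478) = -1/59478 ≈ -1.6813e-5)
36424 + u = 36424 - 1/59478 = 2166426671/59478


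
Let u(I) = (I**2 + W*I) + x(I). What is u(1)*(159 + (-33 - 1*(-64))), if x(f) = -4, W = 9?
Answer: 1140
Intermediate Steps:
u(I) = -4 + I**2 + 9*I (u(I) = (I**2 + 9*I) - 4 = -4 + I**2 + 9*I)
u(1)*(159 + (-33 - 1*(-64))) = (-4 + 1**2 + 9*1)*(159 + (-33 - 1*(-64))) = (-4 + 1 + 9)*(159 + (-33 + 64)) = 6*(159 + 31) = 6*190 = 1140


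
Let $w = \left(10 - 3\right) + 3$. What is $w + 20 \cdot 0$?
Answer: $10$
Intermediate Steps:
$w = 10$ ($w = 7 + 3 = 10$)
$w + 20 \cdot 0 = 10 + 20 \cdot 0 = 10 + 0 = 10$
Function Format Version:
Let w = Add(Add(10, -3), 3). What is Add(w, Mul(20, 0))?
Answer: 10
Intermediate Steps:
w = 10 (w = Add(7, 3) = 10)
Add(w, Mul(20, 0)) = Add(10, Mul(20, 0)) = Add(10, 0) = 10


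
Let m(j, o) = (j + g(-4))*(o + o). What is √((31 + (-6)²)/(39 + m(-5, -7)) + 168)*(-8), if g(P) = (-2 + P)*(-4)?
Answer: -8*√8641663/227 ≈ -103.60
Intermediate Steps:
g(P) = 8 - 4*P
m(j, o) = 2*o*(24 + j) (m(j, o) = (j + (8 - 4*(-4)))*(o + o) = (j + (8 + 16))*(2*o) = (j + 24)*(2*o) = (24 + j)*(2*o) = 2*o*(24 + j))
√((31 + (-6)²)/(39 + m(-5, -7)) + 168)*(-8) = √((31 + (-6)²)/(39 + 2*(-7)*(24 - 5)) + 168)*(-8) = √((31 + 36)/(39 + 2*(-7)*19) + 168)*(-8) = √(67/(39 - 266) + 168)*(-8) = √(67/(-227) + 168)*(-8) = √(67*(-1/227) + 168)*(-8) = √(-67/227 + 168)*(-8) = √(38069/227)*(-8) = (√8641663/227)*(-8) = -8*√8641663/227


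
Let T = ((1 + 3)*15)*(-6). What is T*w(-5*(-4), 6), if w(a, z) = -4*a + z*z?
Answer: 15840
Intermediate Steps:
w(a, z) = z**2 - 4*a (w(a, z) = -4*a + z**2 = z**2 - 4*a)
T = -360 (T = (4*15)*(-6) = 60*(-6) = -360)
T*w(-5*(-4), 6) = -360*(6**2 - (-20)*(-4)) = -360*(36 - 4*20) = -360*(36 - 80) = -360*(-44) = 15840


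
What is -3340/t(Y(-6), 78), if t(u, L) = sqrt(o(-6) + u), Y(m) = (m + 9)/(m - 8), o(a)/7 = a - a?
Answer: 3340*I*sqrt(42)/3 ≈ 7215.2*I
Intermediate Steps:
o(a) = 0 (o(a) = 7*(a - a) = 7*0 = 0)
Y(m) = (9 + m)/(-8 + m)
t(u, L) = sqrt(u) (t(u, L) = sqrt(0 + u) = sqrt(u))
-3340/t(Y(-6), 78) = -3340*(-I*sqrt(14))/sqrt(9 - 6) = -3340*sqrt(3)*(-I*sqrt(14))/3 = -3340*(-I*sqrt(42)/3) = -(-3340)*I*sqrt(42)/3 = 3340*I*sqrt(42)/3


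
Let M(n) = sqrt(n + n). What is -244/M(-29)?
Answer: 122*I*sqrt(58)/29 ≈ 32.039*I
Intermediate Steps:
M(n) = sqrt(2)*sqrt(n) (M(n) = sqrt(2*n) = sqrt(2)*sqrt(n))
-244/M(-29) = -244*(-I*sqrt(58)/58) = -(-122)*I*sqrt(58)/29 = 122*I*sqrt(58)/29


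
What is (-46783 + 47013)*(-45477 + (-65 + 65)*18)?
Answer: -10459710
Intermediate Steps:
(-46783 + 47013)*(-45477 + (-65 + 65)*18) = 230*(-45477 + 0*18) = 230*(-45477 + 0) = 230*(-45477) = -10459710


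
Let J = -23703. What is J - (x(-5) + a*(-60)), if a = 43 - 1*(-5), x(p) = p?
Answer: -20818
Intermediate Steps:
a = 48 (a = 43 + 5 = 48)
J - (x(-5) + a*(-60)) = -23703 - (-5 + 48*(-60)) = -23703 - (-5 - 2880) = -23703 - 1*(-2885) = -23703 + 2885 = -20818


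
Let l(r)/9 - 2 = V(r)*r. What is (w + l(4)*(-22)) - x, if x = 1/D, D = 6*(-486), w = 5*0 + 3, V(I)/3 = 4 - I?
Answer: -1145987/2916 ≈ -393.00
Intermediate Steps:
V(I) = 12 - 3*I (V(I) = 3*(4 - I) = 12 - 3*I)
l(r) = 18 + 9*r*(12 - 3*r) (l(r) = 18 + 9*((12 - 3*r)*r) = 18 + 9*(r*(12 - 3*r)) = 18 + 9*r*(12 - 3*r))
w = 3 (w = 0 + 3 = 3)
D = -2916
x = -1/2916 (x = 1/(-2916) = -1/2916 ≈ -0.00034294)
(w + l(4)*(-22)) - x = (3 + (18 - 27*4*(-4 + 4))*(-22)) - 1*(-1/2916) = (3 + (18 - 27*4*0)*(-22)) + 1/2916 = (3 + (18 + 0)*(-22)) + 1/2916 = (3 + 18*(-22)) + 1/2916 = (3 - 396) + 1/2916 = -393 + 1/2916 = -1145987/2916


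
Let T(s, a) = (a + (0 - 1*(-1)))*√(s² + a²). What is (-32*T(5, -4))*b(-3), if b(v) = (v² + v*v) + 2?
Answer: 1920*√41 ≈ 12294.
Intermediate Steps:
T(s, a) = √(a² + s²)*(1 + a) (T(s, a) = (a + (0 + 1))*√(a² + s²) = (a + 1)*√(a² + s²) = (1 + a)*√(a² + s²) = √(a² + s²)*(1 + a))
b(v) = 2 + 2*v² (b(v) = (v² + v²) + 2 = 2*v² + 2 = 2 + 2*v²)
(-32*T(5, -4))*b(-3) = (-32*√((-4)² + 5²)*(1 - 4))*(2 + 2*(-3)²) = (-32*√(16 + 25)*(-3))*(2 + 2*9) = (-32*√41*(-3))*(2 + 18) = -(-96)*√41*20 = (96*√41)*20 = 1920*√41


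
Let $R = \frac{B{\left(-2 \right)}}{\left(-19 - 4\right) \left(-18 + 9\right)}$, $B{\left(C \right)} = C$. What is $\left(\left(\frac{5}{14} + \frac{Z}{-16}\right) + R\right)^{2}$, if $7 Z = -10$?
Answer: $\frac{25633969}{134374464} \approx 0.19077$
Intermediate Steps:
$Z = - \frac{10}{7}$ ($Z = \frac{1}{7} \left(-10\right) = - \frac{10}{7} \approx -1.4286$)
$R = - \frac{2}{207}$ ($R = - \frac{2}{\left(-19 - 4\right) \left(-18 + 9\right)} = - \frac{2}{\left(-23\right) \left(-9\right)} = - \frac{2}{207} \approx -0.0096618$)
$\left(\left(\frac{5}{14} + \frac{Z}{-16}\right) + R\right)^{2} = \left(\left(\frac{5}{14} - \frac{10}{7 \left(-16\right)}\right) - \frac{2}{207}\right)^{2} = \left(\left(5 \cdot \frac{1}{14} - - \frac{5}{56}\right) - \frac{2}{207}\right)^{2} = \left(\left(\frac{5}{14} + \frac{5}{56}\right) - \frac{2}{207}\right)^{2} = \left(\frac{25}{56} - \frac{2}{207}\right)^{2} = \left(\frac{5063}{11592}\right)^{2} = \frac{25633969}{134374464}$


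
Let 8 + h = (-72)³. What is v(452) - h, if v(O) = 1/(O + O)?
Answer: 337423425/904 ≈ 3.7326e+5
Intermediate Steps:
v(O) = 1/(2*O)
h = -373256 (h = -8 + (-72)³ = -8 - 373248 = -373256)
v(452) - h = (½)/452 - 1*(-373256) = (½)*(1/452) + 373256 = 1/904 + 373256 = 337423425/904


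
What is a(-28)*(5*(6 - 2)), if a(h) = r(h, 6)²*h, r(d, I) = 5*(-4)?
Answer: -224000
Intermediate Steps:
r(d, I) = -20
a(h) = 400*h (a(h) = (-20)²*h = 400*h)
a(-28)*(5*(6 - 2)) = (400*(-28))*(5*(6 - 2)) = -56000*4 = -11200*20 = -224000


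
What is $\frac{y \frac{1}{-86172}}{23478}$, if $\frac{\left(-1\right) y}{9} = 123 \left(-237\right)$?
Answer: $- \frac{29151}{224794024} \approx -0.00012968$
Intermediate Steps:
$y = 262359$ ($y = - 9 \cdot 123 \left(-237\right) = \left(-9\right) \left(-29151\right) = 262359$)
$\frac{y \frac{1}{-86172}}{23478} = \frac{262359 \frac{1}{-86172}}{23478} = 262359 \left(- \frac{1}{86172}\right) \frac{1}{23478} = \left(- \frac{87453}{28724}\right) \frac{1}{23478} = - \frac{29151}{224794024}$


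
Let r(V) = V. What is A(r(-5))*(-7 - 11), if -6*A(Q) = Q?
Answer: -15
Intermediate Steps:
A(Q) = -Q/6
A(r(-5))*(-7 - 11) = (-1/6*(-5))*(-7 - 11) = (5/6)*(-18) = -15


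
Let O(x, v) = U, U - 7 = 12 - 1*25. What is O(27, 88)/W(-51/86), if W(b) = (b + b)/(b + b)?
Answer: -6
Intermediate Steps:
U = -6 (U = 7 + (12 - 1*25) = 7 + (12 - 25) = 7 - 13 = -6)
O(x, v) = -6
W(b) = 1 (W(b) = (2*b)/((2*b)) = (2*b)*(1/(2*b)) = 1)
O(27, 88)/W(-51/86) = -6/1 = -6*1 = -6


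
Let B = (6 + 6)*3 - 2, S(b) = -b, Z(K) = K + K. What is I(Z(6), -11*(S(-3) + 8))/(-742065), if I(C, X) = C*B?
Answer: -136/247355 ≈ -0.00054982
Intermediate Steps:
Z(K) = 2*K
B = 34 (B = 12*3 - 2 = 36 - 2 = 34)
I(C, X) = 34*C (I(C, X) = C*34 = 34*C)
I(Z(6), -11*(S(-3) + 8))/(-742065) = (34*(2*6))/(-742065) = (34*12)*(-1/742065) = 408*(-1/742065) = -136/247355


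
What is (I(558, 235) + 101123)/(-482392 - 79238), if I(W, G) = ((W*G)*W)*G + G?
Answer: -2865863043/93605 ≈ -30617.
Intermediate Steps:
I(W, G) = G + G**2*W**2 (I(W, G) = ((G*W)*W)*G + G = (G*W**2)*G + G = G**2*W**2 + G = G + G**2*W**2)
(I(558, 235) + 101123)/(-482392 - 79238) = (235*(1 + 235*558**2) + 101123)/(-482392 - 79238) = (235*(1 + 235*311364) + 101123)/(-561630) = (235*(1 + 73170540) + 101123)*(-1/561630) = (235*73170541 + 101123)*(-1/561630) = (17195077135 + 101123)*(-1/561630) = 17195178258*(-1/561630) = -2865863043/93605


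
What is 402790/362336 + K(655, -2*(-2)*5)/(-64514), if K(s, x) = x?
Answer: 6494586835/5843936176 ≈ 1.1113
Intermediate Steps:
402790/362336 + K(655, -2*(-2)*5)/(-64514) = 402790/362336 + (-2*(-2)*5)/(-64514) = 402790*(1/362336) + (4*5)*(-1/64514) = 201395/181168 + 20*(-1/64514) = 201395/181168 - 10/32257 = 6494586835/5843936176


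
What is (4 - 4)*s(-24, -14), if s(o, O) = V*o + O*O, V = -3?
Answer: 0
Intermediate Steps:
s(o, O) = O² - 3*o (s(o, O) = -3*o + O*O = -3*o + O² = O² - 3*o)
(4 - 4)*s(-24, -14) = (4 - 4)*((-14)² - 3*(-24)) = 0*(196 + 72) = 0*268 = 0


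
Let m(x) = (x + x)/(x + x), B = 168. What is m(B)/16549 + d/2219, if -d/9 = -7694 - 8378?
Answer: 341968853/5246033 ≈ 65.186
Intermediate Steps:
m(x) = 1 (m(x) = (2*x)/((2*x)) = (2*x)*(1/(2*x)) = 1)
d = 144648 (d = -9*(-7694 - 8378) = -9*(-16072) = 144648)
m(B)/16549 + d/2219 = 1/16549 + 144648/2219 = 1*(1/16549) + 144648*(1/2219) = 1/16549 + 20664/317 = 341968853/5246033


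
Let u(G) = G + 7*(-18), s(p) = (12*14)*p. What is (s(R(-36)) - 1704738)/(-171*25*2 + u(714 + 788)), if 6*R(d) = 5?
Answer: 852299/3587 ≈ 237.61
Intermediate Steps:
R(d) = ⅚ (R(d) = (⅙)*5 = ⅚)
s(p) = 168*p
u(G) = -126 + G (u(G) = G - 126 = -126 + G)
(s(R(-36)) - 1704738)/(-171*25*2 + u(714 + 788)) = (168*(⅚) - 1704738)/(-171*25*2 + (-126 + (714 + 788))) = (140 - 1704738)/(-4275*2 + (-126 + 1502)) = -1704598/(-8550 + 1376) = -1704598/(-7174) = -1704598*(-1/7174) = 852299/3587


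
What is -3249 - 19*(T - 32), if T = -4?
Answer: -2565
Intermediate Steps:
-3249 - 19*(T - 32) = -3249 - 19*(-4 - 32) = -3249 - 19*(-36) = -3249 + 684 = -2565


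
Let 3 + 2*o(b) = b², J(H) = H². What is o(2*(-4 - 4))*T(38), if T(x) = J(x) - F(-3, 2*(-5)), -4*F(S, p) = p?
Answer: 729399/4 ≈ 1.8235e+5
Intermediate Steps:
F(S, p) = -p/4
T(x) = -5/2 + x² (T(x) = x² - (-1)*2*(-5)/4 = x² - (-1)*(-10)/4 = x² - 1*5/2 = x² - 5/2 = -5/2 + x²)
o(b) = -3/2 + b²/2
o(2*(-4 - 4))*T(38) = (-3/2 + (2*(-4 - 4))²/2)*(-5/2 + 38²) = (-3/2 + (2*(-8))²/2)*(-5/2 + 1444) = (-3/2 + (½)*(-16)²)*(2883/2) = (-3/2 + (½)*256)*(2883/2) = (-3/2 + 128)*(2883/2) = (253/2)*(2883/2) = 729399/4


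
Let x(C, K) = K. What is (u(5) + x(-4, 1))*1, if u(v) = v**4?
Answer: 626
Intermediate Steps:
(u(5) + x(-4, 1))*1 = (5**4 + 1)*1 = (625 + 1)*1 = 626*1 = 626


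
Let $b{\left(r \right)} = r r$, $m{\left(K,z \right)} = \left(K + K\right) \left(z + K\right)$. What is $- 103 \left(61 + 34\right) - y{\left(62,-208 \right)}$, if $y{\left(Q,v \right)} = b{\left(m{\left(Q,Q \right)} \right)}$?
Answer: $-236431161$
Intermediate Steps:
$m{\left(K,z \right)} = 2 K \left(K + z\right)$
$b{\left(r \right)} = r^{2}$
$y{\left(Q,v \right)} = 16 Q^{4}$ ($y{\left(Q,v \right)} = \left(2 Q \left(Q + Q\right)\right)^{2} = \left(2 Q 2 Q\right)^{2} = \left(4 Q^{2}\right)^{2} = 16 Q^{4}$)
$- 103 \left(61 + 34\right) - y{\left(62,-208 \right)} = - 103 \left(61 + 34\right) - 16 \cdot 62^{4} = \left(-103\right) 95 - 16 \cdot 14776336 = -9785 - 236421376 = -236431161$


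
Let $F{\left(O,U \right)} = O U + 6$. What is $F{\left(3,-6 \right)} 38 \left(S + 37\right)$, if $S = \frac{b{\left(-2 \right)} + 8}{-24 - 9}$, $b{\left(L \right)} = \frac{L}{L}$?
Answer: $- \frac{184224}{11} \approx -16748.0$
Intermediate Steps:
$F{\left(O,U \right)} = 6 + O U$
$b{\left(L \right)} = 1$
$S = - \frac{3}{11}$ ($S = \frac{1 + 8}{-24 - 9} = \frac{9}{-33} = 9 \left(- \frac{1}{33}\right) = - \frac{3}{11} \approx -0.27273$)
$F{\left(3,-6 \right)} 38 \left(S + 37\right) = \left(6 + 3 \left(-6\right)\right) 38 \left(- \frac{3}{11} + 37\right) = \left(6 - 18\right) 38 \cdot \frac{404}{11} = \left(-12\right) \frac{15352}{11} = - \frac{184224}{11}$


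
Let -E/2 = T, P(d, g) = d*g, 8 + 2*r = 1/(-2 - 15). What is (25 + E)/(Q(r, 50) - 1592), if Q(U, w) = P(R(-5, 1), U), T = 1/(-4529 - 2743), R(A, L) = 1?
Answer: -1545317/98653770 ≈ -0.015664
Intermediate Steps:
r = -137/34 (r = -4 + 1/(2*(-2 - 15)) = -4 + (1/2)/(-17) = -4 + (1/2)*(-1/17) = -4 - 1/34 = -137/34 ≈ -4.0294)
T = -1/7272 (T = 1/(-7272) = -1/7272 ≈ -0.00013751)
Q(U, w) = U (Q(U, w) = 1*U = U)
E = 1/3636 (E = -2*(-1/7272) = 1/3636 ≈ 0.00027503)
(25 + E)/(Q(r, 50) - 1592) = (25 + 1/3636)/(-137/34 - 1592) = 90901/(3636*(-54265/34)) = (90901/3636)*(-34/54265) = -1545317/98653770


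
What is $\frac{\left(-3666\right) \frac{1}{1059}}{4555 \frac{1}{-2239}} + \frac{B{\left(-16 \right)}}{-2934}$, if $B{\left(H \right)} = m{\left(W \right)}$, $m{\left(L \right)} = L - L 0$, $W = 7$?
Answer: $\frac{8016338767}{4717622610} \approx 1.6992$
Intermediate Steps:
$m{\left(L \right)} = L$ ($m{\left(L \right)} = L - 0 = L + 0 = L$)
$B{\left(H \right)} = 7$
$\frac{\left(-3666\right) \frac{1}{1059}}{4555 \frac{1}{-2239}} + \frac{B{\left(-16 \right)}}{-2934} = \frac{\left(-3666\right) \frac{1}{1059}}{4555 \frac{1}{-2239}} + \frac{7}{-2934} = \frac{\left(-3666\right) \frac{1}{1059}}{4555 \left(- \frac{1}{2239}\right)} + 7 \left(- \frac{1}{2934}\right) = - \frac{1222}{353 \left(- \frac{4555}{2239}\right)} - \frac{7}{2934} = \left(- \frac{1222}{353}\right) \left(- \frac{2239}{4555}\right) - \frac{7}{2934} = \frac{2736058}{1607915} - \frac{7}{2934} = \frac{8016338767}{4717622610}$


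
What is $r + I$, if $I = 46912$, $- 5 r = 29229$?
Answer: $\frac{205331}{5} \approx 41066.0$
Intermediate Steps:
$r = - \frac{29229}{5}$ ($r = \left(- \frac{1}{5}\right) 29229 = - \frac{29229}{5} \approx -5845.8$)
$r + I = - \frac{29229}{5} + 46912 = \frac{205331}{5}$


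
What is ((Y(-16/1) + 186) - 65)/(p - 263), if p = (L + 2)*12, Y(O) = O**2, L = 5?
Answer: -377/179 ≈ -2.1061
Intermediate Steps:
p = 84 (p = (5 + 2)*12 = 7*12 = 84)
((Y(-16/1) + 186) - 65)/(p - 263) = (((-16/1)**2 + 186) - 65)/(84 - 263) = (((-16)**2 + 186) - 65)/(-179) = (((-1*16)**2 + 186) - 65)*(-1/179) = (((-16)**2 + 186) - 65)*(-1/179) = ((256 + 186) - 65)*(-1/179) = (442 - 65)*(-1/179) = 377*(-1/179) = -377/179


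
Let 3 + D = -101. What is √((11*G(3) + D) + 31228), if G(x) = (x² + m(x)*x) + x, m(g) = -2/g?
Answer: √31234 ≈ 176.73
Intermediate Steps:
D = -104 (D = -3 - 101 = -104)
G(x) = -2 + x + x² (G(x) = (x² + (-2/x)*x) + x = (x² - 2) + x = (-2 + x²) + x = -2 + x + x²)
√((11*G(3) + D) + 31228) = √((11*(-2 + 3*(1 + 3)) - 104) + 31228) = √((11*(-2 + 3*4) - 104) + 31228) = √((11*(-2 + 12) - 104) + 31228) = √((11*10 - 104) + 31228) = √((110 - 104) + 31228) = √(6 + 31228) = √31234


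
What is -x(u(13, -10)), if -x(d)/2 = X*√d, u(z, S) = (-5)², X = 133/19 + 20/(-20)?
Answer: 60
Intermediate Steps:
X = 6 (X = 133*(1/19) + 20*(-1/20) = 7 - 1 = 6)
u(z, S) = 25
x(d) = -12*√d
-x(u(13, -10)) = -(-12)*√25 = -(-12)*5 = -1*(-60) = 60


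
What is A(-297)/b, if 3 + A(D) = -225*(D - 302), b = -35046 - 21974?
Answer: -33693/14255 ≈ -2.3636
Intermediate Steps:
b = -57020
A(D) = 67947 - 225*D (A(D) = -3 - 225*(D - 302) = -3 - 225*(-302 + D) = -3 + (67950 - 225*D) = 67947 - 225*D)
A(-297)/b = (67947 - 225*(-297))/(-57020) = (67947 + 66825)*(-1/57020) = 134772*(-1/57020) = -33693/14255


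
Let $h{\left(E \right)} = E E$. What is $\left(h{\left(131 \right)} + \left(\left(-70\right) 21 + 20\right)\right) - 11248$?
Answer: $4463$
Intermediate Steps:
$h{\left(E \right)} = E^{2}$
$\left(h{\left(131 \right)} + \left(\left(-70\right) 21 + 20\right)\right) - 11248 = \left(131^{2} + \left(\left(-70\right) 21 + 20\right)\right) - 11248 = \left(17161 + \left(-1470 + 20\right)\right) - 11248 = \left(17161 - 1450\right) - 11248 = 15711 - 11248 = 4463$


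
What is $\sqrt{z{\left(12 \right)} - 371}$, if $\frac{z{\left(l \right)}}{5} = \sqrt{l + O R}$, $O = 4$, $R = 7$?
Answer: $\sqrt{-371 + 10 \sqrt{10}} \approx 18.422 i$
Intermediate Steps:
$z{\left(l \right)} = 5 \sqrt{28 + l}$ ($z{\left(l \right)} = 5 \sqrt{l + 4 \cdot 7} = 5 \sqrt{l + 28} = 5 \sqrt{28 + l}$)
$\sqrt{z{\left(12 \right)} - 371} = \sqrt{5 \sqrt{28 + 12} - 371} = \sqrt{5 \sqrt{40} - 371} = \sqrt{5 \cdot 2 \sqrt{10} - 371} = \sqrt{10 \sqrt{10} - 371} = \sqrt{-371 + 10 \sqrt{10}}$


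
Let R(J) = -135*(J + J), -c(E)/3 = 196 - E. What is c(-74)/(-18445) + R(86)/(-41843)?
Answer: 92437146/154358827 ≈ 0.59885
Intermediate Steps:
c(E) = -588 + 3*E (c(E) = -3*(196 - E) = -588 + 3*E)
R(J) = -270*J
c(-74)/(-18445) + R(86)/(-41843) = (-588 + 3*(-74))/(-18445) - 270*86/(-41843) = (-588 - 222)*(-1/18445) - 23220*(-1/41843) = -810*(-1/18445) + 23220/41843 = 162/3689 + 23220/41843 = 92437146/154358827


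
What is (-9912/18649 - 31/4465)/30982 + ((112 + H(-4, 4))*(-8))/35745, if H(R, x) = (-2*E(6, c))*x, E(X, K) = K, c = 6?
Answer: -264492304360339/18443008178805630 ≈ -0.014341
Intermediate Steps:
H(R, x) = -12*x (H(R, x) = (-2*6)*x = -12*x)
(-9912/18649 - 31/4465)/30982 + ((112 + H(-4, 4))*(-8))/35745 = (-9912/18649 - 31/4465)/30982 + ((112 - 12*4)*(-8))/35745 = (-9912*1/18649 - 31*1/4465)*(1/30982) + ((112 - 48)*(-8))*(1/35745) = (-9912/18649 - 31/4465)*(1/30982) + (64*(-8))*(1/35745) = -44835199/83267785*1/30982 - 512*1/35745 = -44835199/2579802514870 - 512/35745 = -264492304360339/18443008178805630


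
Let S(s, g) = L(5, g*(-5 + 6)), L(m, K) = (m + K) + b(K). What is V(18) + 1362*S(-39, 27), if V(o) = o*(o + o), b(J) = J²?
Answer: 1037130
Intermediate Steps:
V(o) = 2*o² (V(o) = o*(2*o) = 2*o²)
L(m, K) = K + m + K² (L(m, K) = (m + K) + K² = (K + m) + K² = K + m + K²)
S(s, g) = 5 + g + g² (S(s, g) = g*(-5 + 6) + 5 + (g*(-5 + 6))² = g*1 + 5 + (g*1)² = g + 5 + g² = 5 + g + g²)
V(18) + 1362*S(-39, 27) = 2*18² + 1362*(5 + 27 + 27²) = 2*324 + 1362*(5 + 27 + 729) = 648 + 1362*761 = 648 + 1036482 = 1037130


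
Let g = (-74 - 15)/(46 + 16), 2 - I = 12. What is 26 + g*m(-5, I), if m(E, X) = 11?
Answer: 633/62 ≈ 10.210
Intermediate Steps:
I = -10 (I = 2 - 1*12 = 2 - 12 = -10)
g = -89/62 ≈ -1.4355
26 + g*m(-5, I) = 26 - 89/62*11 = 26 - 979/62 = 633/62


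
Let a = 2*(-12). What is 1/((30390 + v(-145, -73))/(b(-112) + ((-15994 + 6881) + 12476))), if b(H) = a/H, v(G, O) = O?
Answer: 47085/424438 ≈ 0.11093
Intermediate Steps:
a = -24
b(H) = -24/H
1/((30390 + v(-145, -73))/(b(-112) + ((-15994 + 6881) + 12476))) = 1/((30390 - 73)/(-24/(-112) + ((-15994 + 6881) + 12476))) = 1/(30317/(-24*(-1/112) + (-9113 + 12476))) = 1/(30317/(3/14 + 3363)) = 1/(30317/(47085/14)) = 1/(30317*(14/47085)) = 1/(424438/47085) = 47085/424438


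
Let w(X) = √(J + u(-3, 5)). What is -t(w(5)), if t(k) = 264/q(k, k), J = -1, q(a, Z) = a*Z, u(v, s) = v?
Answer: 66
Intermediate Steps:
q(a, Z) = Z*a
w(X) = 2*I (w(X) = √(-1 - 3) = √(-4) = 2*I)
t(k) = 264/k² (t(k) = 264/((k*k)) = 264/(k²) = 264/k²)
-t(w(5)) = -264/(2*I)² = -264*(-1)/4 = -1*(-66) = 66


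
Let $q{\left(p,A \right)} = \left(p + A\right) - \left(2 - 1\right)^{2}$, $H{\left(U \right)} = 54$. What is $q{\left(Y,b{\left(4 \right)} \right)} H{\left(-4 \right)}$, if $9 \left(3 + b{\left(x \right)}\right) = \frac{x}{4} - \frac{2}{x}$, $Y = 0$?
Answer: $-213$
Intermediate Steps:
$b{\left(x \right)} = -3 - \frac{2}{9 x} + \frac{x}{36}$ ($b{\left(x \right)} = -3 + \frac{\frac{x}{4} - \frac{2}{x}}{9} = -3 + \frac{- \frac{2}{x} + \frac{x}{4}}{9} = -3 + \left(- \frac{2}{9 x} + \frac{x}{36}\right) = -3 - \frac{2}{9 x} + \frac{x}{36}$)
$q{\left(p,A \right)} = -1 + A + p$ ($q{\left(p,A \right)} = \left(A + p\right) - 1^{2} = \left(A + p\right) - 1 = -1 + A + p$)
$q{\left(Y,b{\left(4 \right)} \right)} H{\left(-4 \right)} = \left(-1 + \frac{-8 + 4 \left(-108 + 4\right)}{36 \cdot 4} + 0\right) 54 = \left(-1 + \frac{1}{36} \cdot \frac{1}{4} \left(-8 + 4 \left(-104\right)\right) + 0\right) 54 = \left(-1 + \frac{1}{36} \cdot \frac{1}{4} \left(-8 - 416\right) + 0\right) 54 = \left(-1 + \frac{1}{36} \cdot \frac{1}{4} \left(-424\right) + 0\right) 54 = \left(-1 - \frac{53}{18} + 0\right) 54 = \left(- \frac{71}{18}\right) 54 = -213$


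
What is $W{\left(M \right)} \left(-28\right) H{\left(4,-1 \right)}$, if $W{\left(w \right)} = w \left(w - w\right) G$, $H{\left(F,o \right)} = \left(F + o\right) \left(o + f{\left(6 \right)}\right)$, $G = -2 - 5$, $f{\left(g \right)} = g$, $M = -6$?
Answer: $0$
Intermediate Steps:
$G = -7$ ($G = -2 - 5 = -7$)
$H{\left(F,o \right)} = \left(6 + o\right) \left(F + o\right)$ ($H{\left(F,o \right)} = \left(F + o\right) \left(o + 6\right) = \left(F + o\right) \left(6 + o\right) = \left(6 + o\right) \left(F + o\right)$)
$W{\left(w \right)} = 0$ ($W{\left(w \right)} = w \left(w - w\right) \left(-7\right) = w 0 \left(-7\right) = w 0 = 0$)
$W{\left(M \right)} \left(-28\right) H{\left(4,-1 \right)} = 0 \left(-28\right) \left(\left(-1\right)^{2} + 6 \cdot 4 + 6 \left(-1\right) + 4 \left(-1\right)\right) = 0 \left(1 + 24 - 6 - 4\right) = 0 \cdot 15 = 0$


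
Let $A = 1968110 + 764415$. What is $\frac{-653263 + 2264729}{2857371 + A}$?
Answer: $\frac{805733}{2794948} \approx 0.28828$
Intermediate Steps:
$A = 2732525$
$\frac{-653263 + 2264729}{2857371 + A} = \frac{-653263 + 2264729}{2857371 + 2732525} = \frac{1611466}{5589896} = 1611466 \cdot \frac{1}{5589896} = \frac{805733}{2794948}$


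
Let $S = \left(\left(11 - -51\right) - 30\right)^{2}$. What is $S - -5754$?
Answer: $6778$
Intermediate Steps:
$S = 1024$ ($S = \left(\left(11 + 51\right) + \left(-47 + 17\right)\right)^{2} = \left(62 - 30\right)^{2} = 32^{2} = 1024$)
$S - -5754 = 1024 - -5754 = 1024 + 5754 = 6778$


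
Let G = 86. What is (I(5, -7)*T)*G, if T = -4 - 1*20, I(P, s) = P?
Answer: -10320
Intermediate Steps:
T = -24 (T = -4 - 20 = -24)
(I(5, -7)*T)*G = (5*(-24))*86 = -120*86 = -10320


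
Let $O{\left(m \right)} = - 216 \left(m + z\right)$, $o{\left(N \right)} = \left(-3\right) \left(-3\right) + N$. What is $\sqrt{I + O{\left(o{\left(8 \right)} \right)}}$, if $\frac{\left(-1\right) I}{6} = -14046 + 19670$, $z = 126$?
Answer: $2 i \sqrt{16158} \approx 254.23 i$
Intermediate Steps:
$o{\left(N \right)} = 9 + N$
$O{\left(m \right)} = -27216 - 216 m$ ($O{\left(m \right)} = - 216 \left(m + 126\right) = - 216 \left(126 + m\right) = -27216 - 216 m$)
$I = -33744$ ($I = - 6 \left(-14046 + 19670\right) = \left(-6\right) 5624 = -33744$)
$\sqrt{I + O{\left(o{\left(8 \right)} \right)}} = \sqrt{-33744 - \left(27216 + 216 \left(9 + 8\right)\right)} = \sqrt{-33744 - 30888} = \sqrt{-64632} = 2 i \sqrt{16158}$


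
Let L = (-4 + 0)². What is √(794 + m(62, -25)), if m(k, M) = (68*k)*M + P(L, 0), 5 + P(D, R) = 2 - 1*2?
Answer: 13*I*√619 ≈ 323.44*I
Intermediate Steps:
L = 16 (L = (-4)² = 16)
P(D, R) = -5 (P(D, R) = -5 + (2 - 1*2) = -5 + (2 - 2) = -5 + 0 = -5)
m(k, M) = -5 + 68*M*k (m(k, M) = (68*k)*M - 5 = 68*M*k - 5 = -5 + 68*M*k)
√(794 + m(62, -25)) = √(794 + (-5 + 68*(-25)*62)) = √(794 + (-5 - 105400)) = √(794 - 105405) = √(-104611) = 13*I*√619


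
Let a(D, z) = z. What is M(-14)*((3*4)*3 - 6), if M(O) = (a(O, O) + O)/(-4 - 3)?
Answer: 120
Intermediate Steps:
M(O) = -2*O/7 (M(O) = (O + O)/(-4 - 3) = (2*O)/(-7) = (2*O)*(-1/7) = -2*O/7)
M(-14)*((3*4)*3 - 6) = (-2/7*(-14))*((3*4)*3 - 6) = 4*(12*3 - 6) = 4*(36 - 6) = 4*30 = 120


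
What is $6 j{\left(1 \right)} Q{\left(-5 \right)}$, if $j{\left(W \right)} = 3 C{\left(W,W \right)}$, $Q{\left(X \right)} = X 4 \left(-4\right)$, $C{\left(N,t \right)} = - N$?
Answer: $-1440$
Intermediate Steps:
$Q{\left(X \right)} = - 16 X$ ($Q{\left(X \right)} = 4 X \left(-4\right) = - 16 X$)
$j{\left(W \right)} = - 3 W$ ($j{\left(W \right)} = 3 \left(- W\right) = - 3 W$)
$6 j{\left(1 \right)} Q{\left(-5 \right)} = 6 \left(\left(-3\right) 1\right) \left(\left(-16\right) \left(-5\right)\right) = 6 \left(-3\right) 80 = \left(-18\right) 80 = -1440$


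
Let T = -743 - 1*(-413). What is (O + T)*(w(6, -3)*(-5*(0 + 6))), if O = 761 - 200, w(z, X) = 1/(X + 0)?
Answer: 2310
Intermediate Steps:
w(z, X) = 1/X
O = 561
T = -330 (T = -743 + 413 = -330)
(O + T)*(w(6, -3)*(-5*(0 + 6))) = (561 - 330)*((-5*(0 + 6))/(-3)) = 231*(-(-5)*6/3) = 231*(-⅓*(-30)) = 231*10 = 2310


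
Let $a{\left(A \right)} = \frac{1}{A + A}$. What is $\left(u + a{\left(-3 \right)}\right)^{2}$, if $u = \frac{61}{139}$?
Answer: $\frac{51529}{695556} \approx 0.074083$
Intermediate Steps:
$u = \frac{61}{139}$ ($u = 61 \cdot \frac{1}{139} = \frac{61}{139} \approx 0.43885$)
$a{\left(A \right)} = \frac{1}{2 A}$
$\left(u + a{\left(-3 \right)}\right)^{2} = \left(\frac{61}{139} + \frac{1}{2 \left(-3\right)}\right)^{2} = \left(\frac{61}{139} + \frac{1}{2} \left(- \frac{1}{3}\right)\right)^{2} = \left(\frac{61}{139} - \frac{1}{6}\right)^{2} = \left(\frac{227}{834}\right)^{2} = \frac{51529}{695556}$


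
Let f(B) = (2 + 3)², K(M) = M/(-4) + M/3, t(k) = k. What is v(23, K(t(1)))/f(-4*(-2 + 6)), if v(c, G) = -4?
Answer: -4/25 ≈ -0.16000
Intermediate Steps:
K(M) = M/12 (K(M) = M*(-¼) + M*(⅓) = -M/4 + M/3 = M/12)
f(B) = 25 (f(B) = 5² = 25)
v(23, K(t(1)))/f(-4*(-2 + 6)) = -4/25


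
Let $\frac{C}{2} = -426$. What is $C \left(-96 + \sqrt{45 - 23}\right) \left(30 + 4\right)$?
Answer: $2780928 - 28968 \sqrt{22} \approx 2.6451 \cdot 10^{6}$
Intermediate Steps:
$C = -852$ ($C = 2 \left(-426\right) = -852$)
$C \left(-96 + \sqrt{45 - 23}\right) \left(30 + 4\right) = - 852 \left(-96 + \sqrt{45 - 23}\right) \left(30 + 4\right) = - 852 \left(-96 + \sqrt{22}\right) 34 = - 852 \left(-3264 + 34 \sqrt{22}\right) = 2780928 - 28968 \sqrt{22}$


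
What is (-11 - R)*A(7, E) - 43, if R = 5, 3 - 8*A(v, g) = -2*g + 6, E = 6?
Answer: -61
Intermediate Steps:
A(v, g) = -3/8 + g/4 (A(v, g) = 3/8 - (-2*g + 6)/8 = 3/8 - (6 - 2*g)/8 = 3/8 + (-3/4 + g/4) = -3/8 + g/4)
(-11 - R)*A(7, E) - 43 = (-11 - 1*5)*(-3/8 + (1/4)*6) - 43 = (-11 - 5)*(-3/8 + 3/2) - 43 = -16*9/8 - 43 = -18 - 43 = -61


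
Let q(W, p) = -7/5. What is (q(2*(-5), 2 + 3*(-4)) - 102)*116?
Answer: -59972/5 ≈ -11994.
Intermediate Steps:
q(W, p) = -7/5 (q(W, p) = -7*1/5 = -7/5)
(q(2*(-5), 2 + 3*(-4)) - 102)*116 = (-7/5 - 102)*116 = -517/5*116 = -59972/5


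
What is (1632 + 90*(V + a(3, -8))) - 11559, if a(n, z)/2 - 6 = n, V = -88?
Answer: -16227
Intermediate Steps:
a(n, z) = 12 + 2*n
(1632 + 90*(V + a(3, -8))) - 11559 = (1632 + 90*(-88 + (12 + 2*3))) - 11559 = (1632 + 90*(-88 + (12 + 6))) - 11559 = (1632 + 90*(-88 + 18)) - 11559 = (1632 + 90*(-70)) - 11559 = (1632 - 6300) - 11559 = -4668 - 11559 = -16227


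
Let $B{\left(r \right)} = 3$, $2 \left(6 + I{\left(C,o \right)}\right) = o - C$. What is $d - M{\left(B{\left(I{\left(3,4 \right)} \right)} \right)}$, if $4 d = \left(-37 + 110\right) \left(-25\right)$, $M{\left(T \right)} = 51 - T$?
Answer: $- \frac{2017}{4} \approx -504.25$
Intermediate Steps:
$I{\left(C,o \right)} = -6 + \frac{o}{2} - \frac{C}{2}$ ($I{\left(C,o \right)} = -6 + \frac{o - C}{2} = -6 - \left(\frac{C}{2} - \frac{o}{2}\right) = -6 + \frac{o}{2} - \frac{C}{2}$)
$d = - \frac{1825}{4}$ ($d = \frac{\left(-37 + 110\right) \left(-25\right)}{4} = \frac{73 \left(-25\right)}{4} = \frac{1}{4} \left(-1825\right) = - \frac{1825}{4} \approx -456.25$)
$d - M{\left(B{\left(I{\left(3,4 \right)} \right)} \right)} = - \frac{1825}{4} - \left(51 - 3\right) = - \frac{1825}{4} - 48 = - \frac{2017}{4}$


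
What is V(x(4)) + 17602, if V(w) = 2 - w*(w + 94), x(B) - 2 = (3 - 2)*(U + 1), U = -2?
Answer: 17509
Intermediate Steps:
x(B) = 1 (x(B) = 2 + (3 - 2)*(-2 + 1) = 2 + 1*(-1) = 2 - 1 = 1)
V(w) = 2 - w*(94 + w)
V(x(4)) + 17602 = (2 - 1*1² - 94*1) + 17602 = (2 - 1*1 - 94) + 17602 = (2 - 1 - 94) + 17602 = -93 + 17602 = 17509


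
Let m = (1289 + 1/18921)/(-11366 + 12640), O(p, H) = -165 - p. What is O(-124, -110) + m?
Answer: -37074244/927129 ≈ -39.988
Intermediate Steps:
m = 938045/927129 (m = (1289 + 1/18921)/1274 = (24389170/18921)*(1/1274) = 938045/927129 ≈ 1.0118)
O(-124, -110) + m = (-165 - 1*(-124)) + 938045/927129 = (-165 + 124) + 938045/927129 = -41 + 938045/927129 = -37074244/927129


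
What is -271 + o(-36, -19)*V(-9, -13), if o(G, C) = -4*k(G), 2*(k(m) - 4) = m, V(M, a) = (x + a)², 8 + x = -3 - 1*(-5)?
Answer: 19945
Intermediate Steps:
x = -6 (x = -8 + (-3 - 1*(-5)) = -8 + (-3 + 5) = -8 + 2 = -6)
V(M, a) = (-6 + a)²
k(m) = 4 + m/2
o(G, C) = -16 - 2*G (o(G, C) = -4*(4 + G/2) = -16 - 2*G)
-271 + o(-36, -19)*V(-9, -13) = -271 + (-16 - 2*(-36))*(-6 - 13)² = -271 + (-16 + 72)*(-19)² = -271 + 56*361 = -271 + 20216 = 19945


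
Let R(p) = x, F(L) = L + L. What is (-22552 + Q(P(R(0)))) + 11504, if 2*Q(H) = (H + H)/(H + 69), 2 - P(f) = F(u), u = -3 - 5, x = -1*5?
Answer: -320386/29 ≈ -11048.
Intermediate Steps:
x = -5
u = -8
F(L) = 2*L
R(p) = -5
P(f) = 18 (P(f) = 2 - 2*(-8) = 2 - 1*(-16) = 2 + 16 = 18)
Q(H) = H/(69 + H) (Q(H) = ((H + H)/(H + 69))/2 = ((2*H)/(69 + H))/2 = (2*H/(69 + H))/2 = H/(69 + H))
(-22552 + Q(P(R(0)))) + 11504 = (-22552 + 18/(69 + 18)) + 11504 = (-22552 + 18/87) + 11504 = (-22552 + 18*(1/87)) + 11504 = (-22552 + 6/29) + 11504 = -654002/29 + 11504 = -320386/29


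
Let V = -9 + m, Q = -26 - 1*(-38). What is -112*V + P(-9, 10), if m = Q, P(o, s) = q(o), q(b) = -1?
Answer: -337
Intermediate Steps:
P(o, s) = -1
Q = 12 (Q = -26 + 38 = 12)
m = 12
V = 3 (V = -9 + 12 = 3)
-112*V + P(-9, 10) = -112*3 - 1 = -336 - 1 = -337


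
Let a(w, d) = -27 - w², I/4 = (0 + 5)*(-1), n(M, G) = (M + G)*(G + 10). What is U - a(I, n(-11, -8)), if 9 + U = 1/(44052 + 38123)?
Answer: 34349151/82175 ≈ 418.00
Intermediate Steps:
n(M, G) = (10 + G)*(G + M) (n(M, G) = (G + M)*(10 + G) = (10 + G)*(G + M))
I = -20 (I = 4*((0 + 5)*(-1)) = 4*(5*(-1)) = 4*(-5) = -20)
U = -739574/82175 (U = -9 + 1/(44052 + 38123) = -9 + 1/82175 = -739574/82175 ≈ -9.0000)
U - a(I, n(-11, -8)) = -739574/82175 - (-27 - 1*(-20)²) = -739574/82175 - (-27 - 1*400) = -739574/82175 - (-27 - 400) = -739574/82175 - 1*(-427) = -739574/82175 + 427 = 34349151/82175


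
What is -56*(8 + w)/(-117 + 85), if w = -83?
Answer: -525/4 ≈ -131.25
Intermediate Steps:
-56*(8 + w)/(-117 + 85) = -56*(8 - 83)/(-117 + 85) = -(-4200)/(-32) = -(-4200)*(-1)/32 = -56*75/32 = -525/4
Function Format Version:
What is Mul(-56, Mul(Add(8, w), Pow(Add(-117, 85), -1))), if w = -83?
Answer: Rational(-525, 4) ≈ -131.25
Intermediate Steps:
Mul(-56, Mul(Add(8, w), Pow(Add(-117, 85), -1))) = Mul(-56, Mul(Add(8, -83), Pow(Add(-117, 85), -1))) = Mul(-56, Mul(-75, Pow(-32, -1))) = Mul(-56, Mul(-75, Rational(-1, 32))) = Mul(-56, Rational(75, 32)) = Rational(-525, 4)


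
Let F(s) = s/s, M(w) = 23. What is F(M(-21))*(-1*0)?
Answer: 0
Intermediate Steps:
F(s) = 1
F(M(-21))*(-1*0) = 1*(-1*0) = 1*0 = 0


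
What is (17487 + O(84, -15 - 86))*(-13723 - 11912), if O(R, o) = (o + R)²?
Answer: -455687760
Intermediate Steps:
O(R, o) = (R + o)²
(17487 + O(84, -15 - 86))*(-13723 - 11912) = (17487 + (84 + (-15 - 86))²)*(-13723 - 11912) = (17487 + (84 - 101)²)*(-25635) = (17487 + (-17)²)*(-25635) = (17487 + 289)*(-25635) = 17776*(-25635) = -455687760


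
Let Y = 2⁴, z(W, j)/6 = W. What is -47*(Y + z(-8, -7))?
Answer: 1504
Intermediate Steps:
z(W, j) = 6*W
Y = 16
-47*(Y + z(-8, -7)) = -47*(16 + 6*(-8)) = -47*(16 - 48) = -47*(-32) = 1504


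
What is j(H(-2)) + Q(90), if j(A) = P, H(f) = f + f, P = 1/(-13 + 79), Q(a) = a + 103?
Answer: 12739/66 ≈ 193.02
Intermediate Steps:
Q(a) = 103 + a
P = 1/66 ≈ 0.015152
H(f) = 2*f
j(A) = 1/66
j(H(-2)) + Q(90) = 1/66 + (103 + 90) = 1/66 + 193 = 12739/66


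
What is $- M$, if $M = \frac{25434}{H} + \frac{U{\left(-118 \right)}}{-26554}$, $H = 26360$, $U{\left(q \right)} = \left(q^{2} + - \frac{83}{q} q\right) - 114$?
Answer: $- \frac{78382679}{174990860} \approx -0.44792$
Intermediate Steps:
$U{\left(q \right)} = -197 + q^{2}$ ($U{\left(q \right)} = \left(q^{2} - 83\right) - 114 = \left(-83 + q^{2}\right) - 114 = -197 + q^{2}$)
$M = \frac{78382679}{174990860}$ ($M = \frac{25434}{26360} + \frac{-197 + \left(-118\right)^{2}}{-26554} = 25434 \cdot \frac{1}{26360} + \left(-197 + 13924\right) \left(- \frac{1}{26554}\right) = \frac{12717}{13180} + 13727 \left(- \frac{1}{26554}\right) = \frac{12717}{13180} - \frac{13727}{26554} = \frac{78382679}{174990860} \approx 0.44792$)
$- M = \left(-1\right) \frac{78382679}{174990860} = - \frac{78382679}{174990860}$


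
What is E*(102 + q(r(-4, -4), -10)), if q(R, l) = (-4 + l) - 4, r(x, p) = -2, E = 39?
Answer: 3276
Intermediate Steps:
q(R, l) = -8 + l
E*(102 + q(r(-4, -4), -10)) = 39*(102 + (-8 - 10)) = 39*(102 - 18) = 39*84 = 3276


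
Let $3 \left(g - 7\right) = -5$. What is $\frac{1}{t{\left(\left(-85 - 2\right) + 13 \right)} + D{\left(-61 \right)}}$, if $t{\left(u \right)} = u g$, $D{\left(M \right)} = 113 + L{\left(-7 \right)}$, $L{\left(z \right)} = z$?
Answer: $- \frac{3}{866} \approx -0.0034642$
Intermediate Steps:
$g = \frac{16}{3}$ ($g = 7 + \frac{1}{3} \left(-5\right) = 7 - \frac{5}{3} = \frac{16}{3} \approx 5.3333$)
$D{\left(M \right)} = 106$ ($D{\left(M \right)} = 113 - 7 = 106$)
$t{\left(u \right)} = \frac{16 u}{3}$ ($t{\left(u \right)} = u \frac{16}{3} = \frac{16 u}{3}$)
$\frac{1}{t{\left(\left(-85 - 2\right) + 13 \right)} + D{\left(-61 \right)}} = \frac{1}{\frac{16 \left(\left(-85 - 2\right) + 13\right)}{3} + 106} = \frac{1}{\frac{16 \left(-87 + 13\right)}{3} + 106} = \frac{1}{\frac{16}{3} \left(-74\right) + 106} = \frac{1}{- \frac{1184}{3} + 106} = \frac{1}{- \frac{866}{3}} = - \frac{3}{866}$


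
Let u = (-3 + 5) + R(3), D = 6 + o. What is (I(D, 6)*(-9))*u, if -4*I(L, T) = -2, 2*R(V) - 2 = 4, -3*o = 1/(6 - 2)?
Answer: -45/2 ≈ -22.500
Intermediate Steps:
o = -1/12 (o = -1/(3*(6 - 2)) = -⅓/4 = -⅓*¼ = -1/12 ≈ -0.083333)
R(V) = 3 (R(V) = 1 + (½)*4 = 1 + 2 = 3)
D = 71/12 (D = 6 - 1/12 = 71/12 ≈ 5.9167)
I(L, T) = ½ (I(L, T) = -¼*(-2) = ½)
u = 5 (u = (-3 + 5) + 3 = 2 + 3 = 5)
(I(D, 6)*(-9))*u = ((½)*(-9))*5 = -9/2*5 = -45/2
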